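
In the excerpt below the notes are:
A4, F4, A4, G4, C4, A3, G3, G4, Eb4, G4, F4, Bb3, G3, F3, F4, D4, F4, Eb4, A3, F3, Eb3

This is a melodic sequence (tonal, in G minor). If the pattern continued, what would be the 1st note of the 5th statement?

With 7-note cells, note 1 of each statement runs A4, G4, F4.
Carrying that down a 2nd forward: Eb4 → D4.

D4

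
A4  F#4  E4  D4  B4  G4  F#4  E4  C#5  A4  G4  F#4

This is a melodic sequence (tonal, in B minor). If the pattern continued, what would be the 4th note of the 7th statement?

Grouping in 4s, the 4th note of each cell is D4, E4, F#4.
Each moves up a 2nd. Continuing: G4 → A4 → B4 → C#5.

C#5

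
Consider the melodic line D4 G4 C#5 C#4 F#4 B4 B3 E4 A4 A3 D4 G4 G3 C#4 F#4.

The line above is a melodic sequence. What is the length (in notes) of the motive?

3

Try groups of 3 (5 cells in 15 notes):
D4 G4 C#5 | C#4 F#4 B4 | B3 E4 A4 | A3 D4 G4 | G3 C#4 F#4
Each cell is the previous one down a 2nd — so the unit is 3 notes.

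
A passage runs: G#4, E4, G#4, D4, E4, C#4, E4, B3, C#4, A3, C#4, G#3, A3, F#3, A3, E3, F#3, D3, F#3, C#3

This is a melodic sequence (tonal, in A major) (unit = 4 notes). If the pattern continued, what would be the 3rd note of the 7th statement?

B2

With 4-note cells, note 3 of each statement runs G#4, E4, C#4, A3, F#3.
Carrying that down a 3rd forward: D3 → B2.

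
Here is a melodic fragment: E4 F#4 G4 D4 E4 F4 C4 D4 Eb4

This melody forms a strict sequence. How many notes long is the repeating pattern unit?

9 notes total. Splitting into 3 groups of 3:
E4 F#4 G4 | D4 E4 F4 | C4 D4 Eb4
That's a consistent down a 2nd shift per cell, and no other grouping gives one.

3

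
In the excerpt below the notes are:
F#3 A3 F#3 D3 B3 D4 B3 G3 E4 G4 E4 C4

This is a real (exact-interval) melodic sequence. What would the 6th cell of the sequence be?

Unit = 4 notes; the statements start on F#3, B3, E4, moving up a 4th each time.
Continuing the starts: A4 → D5 → G5.
So cell 6 is G5 Bb5 G5 Eb5.

G5 Bb5 G5 Eb5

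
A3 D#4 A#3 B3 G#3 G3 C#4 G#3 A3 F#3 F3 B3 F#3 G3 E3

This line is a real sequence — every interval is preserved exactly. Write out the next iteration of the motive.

Eb3 A3 E3 F3 D3

Taking 5-note groups, the heads are A3, G3, F3: the pattern moves down a 2nd.
So cell 4 is Eb3 A3 E3 F3 D3.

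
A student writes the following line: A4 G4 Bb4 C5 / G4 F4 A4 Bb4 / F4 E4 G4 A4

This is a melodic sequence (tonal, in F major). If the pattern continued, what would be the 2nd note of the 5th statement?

C4

The unit is 4 notes. Position-2 pitches of the 3 shown cells: G4, F4, E4.
Each moves down a 2nd. Continuing: D4 → C4.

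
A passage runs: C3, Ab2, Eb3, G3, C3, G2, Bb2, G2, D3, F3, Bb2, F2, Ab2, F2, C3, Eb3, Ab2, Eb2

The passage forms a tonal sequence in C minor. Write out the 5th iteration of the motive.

Taking 6-note groups, the heads are C3, Bb2, Ab2: the pattern moves down a 2nd.
Extending down a 2nd: G2 → F2.
Statement 5 starts on F2 and keeps the same diatonic contour: F2 D2 Ab2 C3 F2 C2.

F2 D2 Ab2 C3 F2 C2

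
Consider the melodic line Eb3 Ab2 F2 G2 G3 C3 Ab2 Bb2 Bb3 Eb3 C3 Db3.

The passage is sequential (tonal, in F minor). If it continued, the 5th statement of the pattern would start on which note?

Taking 4-note groups, the heads are Eb3, G3, Bb3: the pattern moves up a 3rd.
Extending the heads up a 3rd: Db4 → F4.

F4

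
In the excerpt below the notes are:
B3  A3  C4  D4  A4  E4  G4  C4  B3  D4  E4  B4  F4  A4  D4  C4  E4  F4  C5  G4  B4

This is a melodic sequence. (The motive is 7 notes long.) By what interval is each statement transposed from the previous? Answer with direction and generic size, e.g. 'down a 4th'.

up a 2nd

Taking 7-note groups, the heads are B3, C4, D4: the pattern moves up a 2nd.
From B3 to C4: up a 2nd.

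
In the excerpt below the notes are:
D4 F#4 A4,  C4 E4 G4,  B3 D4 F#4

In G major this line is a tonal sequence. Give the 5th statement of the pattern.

G3 B3 D4

The 3-note cells begin on D4, C4, B3 — each down a 2nd from the last.
Extending down a 2nd: A3 → G3.
Statement 5 starts on G3 and keeps the same diatonic contour: G3 B3 D4.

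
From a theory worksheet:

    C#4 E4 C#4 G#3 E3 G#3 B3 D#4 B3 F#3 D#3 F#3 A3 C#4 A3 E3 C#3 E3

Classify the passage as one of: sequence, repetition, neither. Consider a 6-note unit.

sequence

Each 6-note cell is the previous one transposed down a 2nd.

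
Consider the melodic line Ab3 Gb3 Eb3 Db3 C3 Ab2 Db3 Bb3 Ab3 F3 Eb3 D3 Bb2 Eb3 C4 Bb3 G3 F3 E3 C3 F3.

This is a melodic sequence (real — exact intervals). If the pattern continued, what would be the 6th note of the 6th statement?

Grouping in 7s, the 6th note of each cell is Ab2, Bb2, C3.
Carrying that up a 2nd forward: D3 → E3 → F#3.

F#3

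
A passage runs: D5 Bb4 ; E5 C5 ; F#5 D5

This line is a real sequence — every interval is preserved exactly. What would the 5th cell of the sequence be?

The 2-note cells begin on D5, E5, F#5 — each up a 2nd from the last.
Carrying on: G#5 → A#5.
So cell 5 is A#5 F#5.

A#5 F#5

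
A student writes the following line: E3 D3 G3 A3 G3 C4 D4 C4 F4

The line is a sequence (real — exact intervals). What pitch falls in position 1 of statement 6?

F5

Grouping in 3s, the 1st note of each cell is E3, A3, D4.
Each moves up a 4th. Continuing: G4 → C5 → F5.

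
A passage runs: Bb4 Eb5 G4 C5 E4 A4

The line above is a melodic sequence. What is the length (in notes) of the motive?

2

6 notes total. Splitting into 3 groups of 2:
Bb4 Eb5 | G4 C5 | E4 A4
That's a consistent down a 3rd shift per cell, and no other grouping gives one.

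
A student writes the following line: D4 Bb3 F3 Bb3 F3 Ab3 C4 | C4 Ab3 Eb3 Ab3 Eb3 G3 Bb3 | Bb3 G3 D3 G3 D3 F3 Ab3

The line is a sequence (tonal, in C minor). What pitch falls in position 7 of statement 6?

Eb3

Grouping in 7s, the 7th note of each cell is C4, Bb3, Ab3.
Carrying that down a 2nd forward: G3 → F3 → Eb3.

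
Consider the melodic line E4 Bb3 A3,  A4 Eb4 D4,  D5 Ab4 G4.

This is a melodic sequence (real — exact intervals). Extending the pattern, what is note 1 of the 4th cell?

The unit is 3 notes. Position-1 pitches of the 3 shown cells: E4, A4, D5.
From D5, up a 4th gives G5.

G5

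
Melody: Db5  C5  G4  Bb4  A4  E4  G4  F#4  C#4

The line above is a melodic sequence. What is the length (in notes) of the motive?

9 notes total. Splitting into 3 groups of 3:
Db5 C5 G4 | Bb4 A4 E4 | G4 F#4 C#4
That's a consistent down a 3rd shift per cell, and no other grouping gives one.

3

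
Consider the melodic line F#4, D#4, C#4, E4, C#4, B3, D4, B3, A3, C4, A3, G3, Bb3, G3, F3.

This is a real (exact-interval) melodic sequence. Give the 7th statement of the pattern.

Gb3 Eb3 Db3

The 3-note cells begin on F#4, E4, D4, C4, Bb3 — each down a 2nd from the last.
Carrying on: Ab3 → Gb3.
From Gb3 the exact shape gives Gb3 Eb3 Db3.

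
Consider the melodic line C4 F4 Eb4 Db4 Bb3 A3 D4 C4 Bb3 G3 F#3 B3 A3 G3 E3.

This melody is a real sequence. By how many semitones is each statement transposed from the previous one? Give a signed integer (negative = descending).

-3

Unit = 5 notes; the statements start on C4, A3, F#3, moving down a 3rd each time.
C4 to A3 spans -3 semitones.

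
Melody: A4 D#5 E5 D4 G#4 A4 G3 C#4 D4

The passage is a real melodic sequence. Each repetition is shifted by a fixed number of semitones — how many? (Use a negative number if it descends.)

-7

The 3-note cells begin on A4, D4, G3 — each down a 5th from the last.
Counting half-steps from A4 to D4: -7.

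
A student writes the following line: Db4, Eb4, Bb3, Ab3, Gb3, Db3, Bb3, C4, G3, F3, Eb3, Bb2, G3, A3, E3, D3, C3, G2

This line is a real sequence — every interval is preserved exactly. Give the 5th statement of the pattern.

Taking 6-note groups, the heads are Db4, Bb3, G3: the pattern moves down a 3rd.
Extending down a 3rd: E3 → C#3.
Statement 5 starts on C#3 and keeps the same exact contour: C#3 D#3 A#2 G#2 F#2 C#2.

C#3 D#3 A#2 G#2 F#2 C#2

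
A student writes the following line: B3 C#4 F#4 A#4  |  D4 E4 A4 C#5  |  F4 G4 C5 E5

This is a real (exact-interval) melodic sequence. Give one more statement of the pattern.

Ab4 Bb4 Eb5 G5

The 4-note cells begin on B3, D4, F4 — each up a 3rd from the last.
So cell 4 is Ab4 Bb4 Eb5 G5.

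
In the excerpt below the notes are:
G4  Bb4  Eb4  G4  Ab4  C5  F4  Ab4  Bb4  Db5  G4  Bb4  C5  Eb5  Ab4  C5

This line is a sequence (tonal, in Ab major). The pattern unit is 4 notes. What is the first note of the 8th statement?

Unit = 4 notes; the statements start on G4, Ab4, Bb4, C5, moving up a 2nd each time.
Extending the heads up a 2nd: Db5 → Eb5 → F5 → G5.

G5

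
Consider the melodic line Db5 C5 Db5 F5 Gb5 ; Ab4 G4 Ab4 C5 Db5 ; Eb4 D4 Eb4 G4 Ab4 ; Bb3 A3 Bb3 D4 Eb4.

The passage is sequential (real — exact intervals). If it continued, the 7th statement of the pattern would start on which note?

G2

With a 5-note motive the entries are Db5, Ab4, Eb4, Bb3, each down a 4th from the previous.
Continuing: F3 → C3 → G2. Statement 7 starts on G2.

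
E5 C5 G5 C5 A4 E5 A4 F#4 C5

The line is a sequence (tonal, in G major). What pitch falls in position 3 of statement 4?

With 3-note cells, note 3 of each statement runs G5, E5, C5.
Each moves down a 3rd; the next is A4.

A4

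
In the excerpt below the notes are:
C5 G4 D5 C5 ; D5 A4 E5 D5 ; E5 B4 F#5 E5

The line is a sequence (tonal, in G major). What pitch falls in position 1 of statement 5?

G5

With 4-note cells, note 1 of each statement runs C5, D5, E5.
Each moves up a 2nd. Continuing: F#5 → G5.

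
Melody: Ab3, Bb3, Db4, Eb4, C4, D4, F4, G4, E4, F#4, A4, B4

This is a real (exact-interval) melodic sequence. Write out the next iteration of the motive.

With a 4-note motive the entries are Ab3, C4, E4, each up a 3rd from the previous.
From G#4 the exact shape gives G#4 A#4 C#5 D#5.

G#4 A#4 C#5 D#5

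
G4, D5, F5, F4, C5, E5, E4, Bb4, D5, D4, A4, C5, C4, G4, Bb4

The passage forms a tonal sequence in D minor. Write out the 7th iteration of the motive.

A3 E4 G4

Taking 3-note groups, the heads are G4, F4, E4, D4, C4: the pattern moves down a 2nd.
Carrying on: Bb3 → A3.
From A3 the diatonic shape gives A3 E4 G4.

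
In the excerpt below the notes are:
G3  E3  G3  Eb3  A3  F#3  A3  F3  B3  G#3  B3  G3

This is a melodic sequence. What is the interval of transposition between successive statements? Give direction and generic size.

up a 2nd

Taking 4-note groups, the heads are G3, A3, B3: the pattern moves up a 2nd.
G3 to A3 is up a 2nd.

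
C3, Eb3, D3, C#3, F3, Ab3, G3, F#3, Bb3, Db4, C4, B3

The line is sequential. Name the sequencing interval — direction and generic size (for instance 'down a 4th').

up a 4th

With a 4-note motive the entries are C3, F3, Bb3, each up a 4th from the previous.
From C3 to F3: up a 4th.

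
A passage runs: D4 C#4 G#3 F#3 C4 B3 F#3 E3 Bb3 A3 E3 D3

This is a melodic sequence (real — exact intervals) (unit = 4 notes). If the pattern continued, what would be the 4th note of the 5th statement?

The unit is 4 notes. Position-4 pitches of the 3 shown cells: F#3, E3, D3.
Extending down a 2nd: C3 → Bb2.

Bb2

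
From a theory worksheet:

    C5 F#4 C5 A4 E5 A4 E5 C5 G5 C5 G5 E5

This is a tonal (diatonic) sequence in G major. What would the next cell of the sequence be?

B5 E5 B5 G5

The 4-note cells begin on C5, E5, G5 — each up a 3rd from the last.
So cell 4 is B5 E5 B5 G5.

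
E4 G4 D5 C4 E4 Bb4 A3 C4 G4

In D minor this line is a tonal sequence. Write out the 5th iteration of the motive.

D3 F3 C4

Unit = 3 notes; the statements start on E4, C4, A3, moving down a 3rd each time.
Continuing the starts: F3 → D3.
From D3 the diatonic shape gives D3 F3 C4.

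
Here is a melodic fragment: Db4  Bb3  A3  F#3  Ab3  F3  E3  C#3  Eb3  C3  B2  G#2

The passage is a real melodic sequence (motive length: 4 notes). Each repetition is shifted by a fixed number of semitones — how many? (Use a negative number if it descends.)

Taking 4-note groups, the heads are Db4, Ab3, Eb3: the pattern moves down a 4th.
Db4→Ab3 is 56 − 61 = -5 semitones.

-5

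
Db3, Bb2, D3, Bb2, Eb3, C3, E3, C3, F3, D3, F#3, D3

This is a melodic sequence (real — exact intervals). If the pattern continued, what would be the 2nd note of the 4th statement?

E3

Grouping in 4s, the 2nd note of each cell is Bb2, C3, D3.
One more up a 2nd gives E3.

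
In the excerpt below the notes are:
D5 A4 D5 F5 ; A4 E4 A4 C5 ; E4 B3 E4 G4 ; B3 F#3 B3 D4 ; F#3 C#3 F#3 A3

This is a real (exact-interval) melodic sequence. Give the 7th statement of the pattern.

The 4-note cells begin on D5, A4, E4, B3, F#3 — each down a 4th from the last.
Extending down a 4th: C#3 → G#2.
So cell 7 is G#2 D#2 G#2 B2.

G#2 D#2 G#2 B2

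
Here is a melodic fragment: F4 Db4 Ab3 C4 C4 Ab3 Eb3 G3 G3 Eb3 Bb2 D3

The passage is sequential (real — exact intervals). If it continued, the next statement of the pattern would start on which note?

Taking 4-note groups, the heads are F4, C4, G3: the pattern moves down a 4th.
The next head, down a 4th from G3, is D3.

D3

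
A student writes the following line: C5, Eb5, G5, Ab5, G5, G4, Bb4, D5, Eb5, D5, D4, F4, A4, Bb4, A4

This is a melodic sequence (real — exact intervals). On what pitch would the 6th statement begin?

B2

The 5-note cells begin on C5, G4, D4 — each down a 4th from the last.
Continuing: A3 → E3 → B2. Statement 6 starts on B2.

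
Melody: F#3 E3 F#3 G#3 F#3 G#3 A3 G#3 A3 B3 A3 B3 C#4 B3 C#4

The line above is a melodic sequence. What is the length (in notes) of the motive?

Try groups of 3 (5 cells in 15 notes):
F#3 E3 F#3 | G#3 F#3 G#3 | A3 G#3 A3 | B3 A3 B3 | C#4 B3 C#4
That's a consistent up a 2nd shift per cell, and no other grouping gives one.

3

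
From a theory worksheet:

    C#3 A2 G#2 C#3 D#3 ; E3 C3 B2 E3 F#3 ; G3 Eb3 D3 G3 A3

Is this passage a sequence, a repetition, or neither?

Each 5-note cell is the previous one transposed up a 3rd.

sequence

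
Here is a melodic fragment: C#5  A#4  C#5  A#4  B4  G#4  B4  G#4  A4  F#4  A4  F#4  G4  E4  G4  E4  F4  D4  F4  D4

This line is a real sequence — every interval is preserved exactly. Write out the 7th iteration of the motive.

Unit = 4 notes; the statements start on C#5, B4, A4, G4, F4, moving down a 2nd each time.
Carrying on: Eb4 → Db4.
So cell 7 is Db4 Bb3 Db4 Bb3.

Db4 Bb3 Db4 Bb3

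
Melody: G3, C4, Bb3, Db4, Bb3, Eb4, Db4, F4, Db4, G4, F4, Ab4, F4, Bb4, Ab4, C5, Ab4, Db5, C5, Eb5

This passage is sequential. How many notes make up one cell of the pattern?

4

20 notes total. Splitting into 5 groups of 4:
G3 C4 Bb3 Db4 | Bb3 Eb4 Db4 F4 | Db4 G4 F4 Ab4 | F4 Bb4 Ab4 C5 | Ab4 Db5 C5 Eb5
Every group is a transposition up a 3rd of the one before; no shorter unit works.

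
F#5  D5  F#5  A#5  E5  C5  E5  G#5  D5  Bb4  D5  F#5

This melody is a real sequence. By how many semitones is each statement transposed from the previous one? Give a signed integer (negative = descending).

The 4-note cells begin on F#5, E5, D5 — each down a 2nd from the last.
Counting half-steps from F#5 to E5: -2.

-2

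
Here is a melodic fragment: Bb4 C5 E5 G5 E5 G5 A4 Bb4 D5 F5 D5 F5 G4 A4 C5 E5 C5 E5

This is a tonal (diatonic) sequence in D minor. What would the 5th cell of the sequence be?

Taking 6-note groups, the heads are Bb4, A4, G4: the pattern moves down a 2nd.
Extending down a 2nd: F4 → E4.
Statement 5 starts on E4 and keeps the same diatonic contour: E4 F4 A4 C5 A4 C5.

E4 F4 A4 C5 A4 C5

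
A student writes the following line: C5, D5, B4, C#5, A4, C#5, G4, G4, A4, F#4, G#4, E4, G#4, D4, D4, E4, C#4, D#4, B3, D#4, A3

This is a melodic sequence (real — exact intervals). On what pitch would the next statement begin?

With a 7-note motive the entries are C5, G4, D4, each down a 4th from the previous.
The next head, down a 4th from D4, is A3.

A3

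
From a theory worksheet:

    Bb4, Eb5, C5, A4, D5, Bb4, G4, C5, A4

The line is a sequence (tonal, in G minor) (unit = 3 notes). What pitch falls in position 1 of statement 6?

D4

Grouping in 3s, the 1st note of each cell is Bb4, A4, G4.
Carrying that down a 2nd forward: F4 → Eb4 → D4.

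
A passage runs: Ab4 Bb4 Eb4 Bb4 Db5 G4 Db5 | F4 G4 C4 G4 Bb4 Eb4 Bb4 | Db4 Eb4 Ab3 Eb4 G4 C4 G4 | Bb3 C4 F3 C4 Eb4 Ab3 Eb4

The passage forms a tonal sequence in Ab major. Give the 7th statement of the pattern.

With a 7-note motive the entries are Ab4, F4, Db4, Bb3, each down a 3rd from the previous.
Continuing the starts: G3 → Eb3 → C3.
Statement 7 starts on C3 and keeps the same diatonic contour: C3 Db3 G2 Db3 F3 Bb2 F3.

C3 Db3 G2 Db3 F3 Bb2 F3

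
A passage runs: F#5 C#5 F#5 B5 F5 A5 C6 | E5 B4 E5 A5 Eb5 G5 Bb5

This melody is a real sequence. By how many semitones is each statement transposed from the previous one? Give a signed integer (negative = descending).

The 7-note cells begin on F#5, E5 — each down a 2nd from the last.
Counting half-steps from F#5 to E5: -2.

-2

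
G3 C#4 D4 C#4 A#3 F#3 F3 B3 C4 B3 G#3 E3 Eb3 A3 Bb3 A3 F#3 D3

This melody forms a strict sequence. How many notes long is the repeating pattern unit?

18 notes total. Splitting into 3 groups of 6:
G3 C#4 D4 C#4 A#3 F#3 | F3 B3 C4 B3 G#3 E3 | Eb3 A3 Bb3 A3 F#3 D3
Every group is a transposition down a 2nd of the one before; no shorter unit works.

6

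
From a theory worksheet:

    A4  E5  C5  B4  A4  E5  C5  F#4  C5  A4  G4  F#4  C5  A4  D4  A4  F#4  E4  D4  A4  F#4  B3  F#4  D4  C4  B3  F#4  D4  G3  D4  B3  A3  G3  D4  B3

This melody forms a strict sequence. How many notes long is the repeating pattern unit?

7

There are 35 notes; a 7-note unit gives 5 cells:
A4 E5 C5 B4 A4 E5 C5 | F#4 C5 A4 G4 F#4 C5 A4 | D4 A4 F#4 E4 D4 A4 F#4 | B3 F#4 D4 C4 B3 F#4 D4 | G3 D4 B3 A3 G3 D4 B3
Every group is a transposition down a 3rd of the one before; no shorter unit works.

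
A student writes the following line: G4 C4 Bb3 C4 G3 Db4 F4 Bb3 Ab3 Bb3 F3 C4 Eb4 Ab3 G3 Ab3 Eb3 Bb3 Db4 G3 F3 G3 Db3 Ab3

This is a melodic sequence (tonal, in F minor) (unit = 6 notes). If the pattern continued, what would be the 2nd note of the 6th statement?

Eb3

With 6-note cells, note 2 of each statement runs C4, Bb3, Ab3, G3.
Extending down a 2nd: F3 → Eb3.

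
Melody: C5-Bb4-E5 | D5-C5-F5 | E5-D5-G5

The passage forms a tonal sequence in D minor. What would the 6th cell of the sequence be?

A5 G5 C6

Unit = 3 notes; the statements start on C5, D5, E5, moving up a 2nd each time.
Extending up a 2nd: F5 → G5 → A5.
So cell 6 is A5 G5 C6.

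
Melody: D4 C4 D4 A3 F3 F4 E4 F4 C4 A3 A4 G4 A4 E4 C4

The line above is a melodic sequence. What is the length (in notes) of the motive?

Try groups of 5 (3 cells in 15 notes):
D4 C4 D4 A3 F3 | F4 E4 F4 C4 A3 | A4 G4 A4 E4 C4
Every group is a transposition up a 3rd of the one before; no shorter unit works.

5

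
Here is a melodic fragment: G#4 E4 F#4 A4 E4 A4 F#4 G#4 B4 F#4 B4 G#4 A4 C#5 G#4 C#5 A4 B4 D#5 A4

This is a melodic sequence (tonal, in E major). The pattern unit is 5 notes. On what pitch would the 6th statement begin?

E5

Unit = 5 notes; the statements start on G#4, A4, B4, C#5, moving up a 2nd each time.
Extending the heads up a 2nd: D#5 → E5.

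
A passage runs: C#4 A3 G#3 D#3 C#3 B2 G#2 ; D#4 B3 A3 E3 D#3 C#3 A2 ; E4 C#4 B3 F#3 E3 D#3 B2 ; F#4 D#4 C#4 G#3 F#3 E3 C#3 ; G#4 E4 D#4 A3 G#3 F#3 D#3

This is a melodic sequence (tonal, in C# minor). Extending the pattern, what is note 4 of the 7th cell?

C#4

Grouping in 7s, the 4th note of each cell is D#3, E3, F#3, G#3, A3.
Each moves up a 2nd. Continuing: B3 → C#4.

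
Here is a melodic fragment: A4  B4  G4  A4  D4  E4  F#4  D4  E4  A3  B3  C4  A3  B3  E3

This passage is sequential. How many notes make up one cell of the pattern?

5

Try groups of 5 (3 cells in 15 notes):
A4 B4 G4 A4 D4 | E4 F#4 D4 E4 A3 | B3 C4 A3 B3 E3
That's a consistent down a 4th shift per cell, and no other grouping gives one.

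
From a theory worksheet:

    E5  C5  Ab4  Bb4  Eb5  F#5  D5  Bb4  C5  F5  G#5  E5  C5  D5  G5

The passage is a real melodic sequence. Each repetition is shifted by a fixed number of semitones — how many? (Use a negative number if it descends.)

2

Unit = 5 notes; the statements start on E5, F#5, G#5, moving up a 2nd each time.
E5→F#5 is 78 − 76 = 2 semitones.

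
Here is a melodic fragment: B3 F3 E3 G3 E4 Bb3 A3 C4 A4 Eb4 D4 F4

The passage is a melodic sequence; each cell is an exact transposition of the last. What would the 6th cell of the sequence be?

C6 Gb5 F5 Ab5

Unit = 4 notes; the statements start on B3, E4, A4, moving up a 4th each time.
Extending up a 4th: D5 → G5 → C6.
From C6 the exact shape gives C6 Gb5 F5 Ab5.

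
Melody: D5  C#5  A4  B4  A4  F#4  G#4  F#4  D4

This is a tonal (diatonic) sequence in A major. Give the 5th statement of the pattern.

C#4 B3 G#3

The 3-note cells begin on D5, B4, G#4 — each down a 3rd from the last.
Continuing the starts: E4 → C#4.
From C#4 the diatonic shape gives C#4 B3 G#3.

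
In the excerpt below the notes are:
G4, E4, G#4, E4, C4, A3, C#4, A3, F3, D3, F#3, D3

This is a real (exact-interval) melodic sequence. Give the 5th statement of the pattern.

Eb2 C2 E2 C2

The 4-note cells begin on G4, C4, F3 — each down a 5th from the last.
Carrying on: Bb2 → Eb2.
Statement 5 starts on Eb2 and keeps the same exact contour: Eb2 C2 E2 C2.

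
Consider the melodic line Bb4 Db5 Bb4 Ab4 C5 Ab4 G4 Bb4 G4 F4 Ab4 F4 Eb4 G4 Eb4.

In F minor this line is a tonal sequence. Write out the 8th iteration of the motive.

Bb3 Db4 Bb3

With a 3-note motive the entries are Bb4, Ab4, G4, F4, Eb4, each down a 2nd from the previous.
Continuing the starts: Db4 → C4 → Bb3.
From Bb3 the diatonic shape gives Bb3 Db4 Bb3.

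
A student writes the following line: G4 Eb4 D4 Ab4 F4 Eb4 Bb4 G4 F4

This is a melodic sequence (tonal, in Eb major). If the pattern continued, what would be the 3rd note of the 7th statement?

C5

Grouping in 3s, the 3rd note of each cell is D4, Eb4, F4.
Extending up a 2nd: G4 → Ab4 → Bb4 → C5.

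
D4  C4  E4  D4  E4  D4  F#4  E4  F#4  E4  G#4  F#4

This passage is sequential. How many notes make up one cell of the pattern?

There are 12 notes; a 4-note unit gives 3 cells:
D4 C4 E4 D4 | E4 D4 F#4 E4 | F#4 E4 G#4 F#4
Each cell is the previous one up a 2nd — so the unit is 4 notes.

4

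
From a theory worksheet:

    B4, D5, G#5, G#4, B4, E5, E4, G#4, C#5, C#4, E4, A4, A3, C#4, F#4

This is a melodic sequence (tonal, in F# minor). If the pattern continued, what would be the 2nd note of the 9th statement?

B2

The unit is 3 notes. Position-2 pitches of the 5 shown cells: D5, B4, G#4, E4, C#4.
Each moves down a 3rd. Continuing: A3 → F#3 → D3 → B2.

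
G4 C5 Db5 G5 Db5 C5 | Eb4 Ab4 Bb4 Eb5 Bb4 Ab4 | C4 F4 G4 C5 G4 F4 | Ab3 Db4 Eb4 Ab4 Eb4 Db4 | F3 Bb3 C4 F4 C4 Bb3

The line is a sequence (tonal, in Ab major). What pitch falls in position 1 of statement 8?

G2

With 6-note cells, note 1 of each statement runs G4, Eb4, C4, Ab3, F3.
Extending down a 3rd: Db3 → Bb2 → G2.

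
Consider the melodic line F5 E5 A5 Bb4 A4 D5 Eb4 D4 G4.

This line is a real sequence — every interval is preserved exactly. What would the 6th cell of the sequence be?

Taking 3-note groups, the heads are F5, Bb4, Eb4: the pattern moves down a 5th.
Continuing the starts: Ab3 → Db3 → Gb2.
Statement 6 starts on Gb2 and keeps the same exact contour: Gb2 F2 Bb2.

Gb2 F2 Bb2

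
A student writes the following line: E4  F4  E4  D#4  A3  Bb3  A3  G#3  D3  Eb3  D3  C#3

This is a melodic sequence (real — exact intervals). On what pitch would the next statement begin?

With a 4-note motive the entries are E4, A3, D3, each down a 5th from the previous.
One more step down a 5th gives G2.

G2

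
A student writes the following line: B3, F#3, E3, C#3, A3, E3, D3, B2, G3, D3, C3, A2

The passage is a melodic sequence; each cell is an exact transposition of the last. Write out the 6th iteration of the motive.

Db3 Ab2 Gb2 Eb2

Unit = 4 notes; the statements start on B3, A3, G3, moving down a 2nd each time.
Extending down a 2nd: F3 → Eb3 → Db3.
So cell 6 is Db3 Ab2 Gb2 Eb2.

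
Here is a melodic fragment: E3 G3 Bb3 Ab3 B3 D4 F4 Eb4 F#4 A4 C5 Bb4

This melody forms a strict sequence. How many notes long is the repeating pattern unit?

4

Try groups of 4 (3 cells in 12 notes):
E3 G3 Bb3 Ab3 | B3 D4 F4 Eb4 | F#4 A4 C5 Bb4
Each cell is the previous one up a 5th — so the unit is 4 notes.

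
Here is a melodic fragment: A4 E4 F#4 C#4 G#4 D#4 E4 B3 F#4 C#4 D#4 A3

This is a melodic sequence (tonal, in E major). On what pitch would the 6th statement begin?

C#4

Taking 4-note groups, the heads are A4, G#4, F#4: the pattern moves down a 2nd.
Extending the heads down a 2nd: E4 → D#4 → C#4.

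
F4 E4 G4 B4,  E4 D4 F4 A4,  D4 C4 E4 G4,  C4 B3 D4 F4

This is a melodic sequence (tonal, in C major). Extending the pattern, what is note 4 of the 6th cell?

D4

With 4-note cells, note 4 of each statement runs B4, A4, G4, F4.
Each moves down a 2nd. Continuing: E4 → D4.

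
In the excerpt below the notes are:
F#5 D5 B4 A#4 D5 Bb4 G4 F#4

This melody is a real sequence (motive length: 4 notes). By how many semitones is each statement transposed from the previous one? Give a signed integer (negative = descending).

The 4-note cells begin on F#5, D5 — each down a 3rd from the last.
Counting half-steps from F#5 to D5: -4.

-4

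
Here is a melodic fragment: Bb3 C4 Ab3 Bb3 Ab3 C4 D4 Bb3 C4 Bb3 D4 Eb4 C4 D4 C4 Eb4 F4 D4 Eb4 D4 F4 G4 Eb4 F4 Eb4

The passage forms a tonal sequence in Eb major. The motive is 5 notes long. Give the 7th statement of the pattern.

Unit = 5 notes; the statements start on Bb3, C4, D4, Eb4, F4, moving up a 2nd each time.
Continuing the starts: G4 → Ab4.
From Ab4 the diatonic shape gives Ab4 Bb4 G4 Ab4 G4.

Ab4 Bb4 G4 Ab4 G4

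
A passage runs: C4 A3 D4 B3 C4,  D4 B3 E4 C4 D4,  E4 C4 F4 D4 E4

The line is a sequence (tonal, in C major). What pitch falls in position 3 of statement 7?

The unit is 5 notes. Position-3 pitches of the 3 shown cells: D4, E4, F4.
Each moves up a 2nd. Continuing: G4 → A4 → B4 → C5.

C5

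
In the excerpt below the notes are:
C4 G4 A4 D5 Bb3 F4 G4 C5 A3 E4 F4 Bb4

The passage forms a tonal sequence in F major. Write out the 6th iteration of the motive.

E3 Bb3 C4 F4

The 4-note cells begin on C4, Bb3, A3 — each down a 2nd from the last.
Extending down a 2nd: G3 → F3 → E3.
So cell 6 is E3 Bb3 C4 F4.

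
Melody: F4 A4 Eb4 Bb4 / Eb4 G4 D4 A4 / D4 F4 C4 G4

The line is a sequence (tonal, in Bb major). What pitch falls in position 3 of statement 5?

The unit is 4 notes. Position-3 pitches of the 3 shown cells: Eb4, D4, C4.
Extending down a 2nd: Bb3 → A3.

A3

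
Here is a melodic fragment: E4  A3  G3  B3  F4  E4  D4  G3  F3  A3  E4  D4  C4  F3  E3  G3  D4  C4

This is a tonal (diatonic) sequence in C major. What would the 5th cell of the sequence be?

A3 D3 C3 E3 B3 A3

Unit = 6 notes; the statements start on E4, D4, C4, moving down a 2nd each time.
Carrying on: B3 → A3.
From A3 the diatonic shape gives A3 D3 C3 E3 B3 A3.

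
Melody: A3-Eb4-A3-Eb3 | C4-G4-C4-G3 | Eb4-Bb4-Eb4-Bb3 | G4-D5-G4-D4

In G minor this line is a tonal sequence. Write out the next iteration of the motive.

With a 4-note motive the entries are A3, C4, Eb4, G4, each up a 3rd from the previous.
Statement 5 starts on Bb4 and keeps the same diatonic contour: Bb4 F5 Bb4 F4.

Bb4 F5 Bb4 F4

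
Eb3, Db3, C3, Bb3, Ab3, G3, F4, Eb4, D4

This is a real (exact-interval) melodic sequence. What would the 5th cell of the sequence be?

With a 3-note motive the entries are Eb3, Bb3, F4, each up a 5th from the previous.
Continuing the starts: C5 → G5.
From G5 the exact shape gives G5 F5 E5.

G5 F5 E5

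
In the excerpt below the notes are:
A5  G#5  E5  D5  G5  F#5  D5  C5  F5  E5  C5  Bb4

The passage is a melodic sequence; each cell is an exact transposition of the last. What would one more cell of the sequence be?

Unit = 4 notes; the statements start on A5, G5, F5, moving down a 2nd each time.
Statement 4 starts on Eb5 and keeps the same exact contour: Eb5 D5 Bb4 Ab4.

Eb5 D5 Bb4 Ab4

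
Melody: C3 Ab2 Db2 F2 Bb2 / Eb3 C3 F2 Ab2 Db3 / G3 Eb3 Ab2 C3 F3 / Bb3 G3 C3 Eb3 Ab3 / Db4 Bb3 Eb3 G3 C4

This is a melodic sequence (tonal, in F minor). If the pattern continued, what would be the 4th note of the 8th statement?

F4

Grouping in 5s, the 4th note of each cell is F2, Ab2, C3, Eb3, G3.
Each moves up a 3rd. Continuing: Bb3 → Db4 → F4.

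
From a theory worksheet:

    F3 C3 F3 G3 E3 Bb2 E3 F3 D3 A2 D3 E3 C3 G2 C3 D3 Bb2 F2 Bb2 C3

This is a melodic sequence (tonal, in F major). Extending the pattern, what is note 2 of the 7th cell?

D2

With 4-note cells, note 2 of each statement runs C3, Bb2, A2, G2, F2.
Extending down a 2nd: E2 → D2.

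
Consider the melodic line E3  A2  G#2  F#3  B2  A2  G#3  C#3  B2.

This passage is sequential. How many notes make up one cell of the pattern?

3

Try groups of 3 (3 cells in 9 notes):
E3 A2 G#2 | F#3 B2 A2 | G#3 C#3 B2
Each cell is the previous one up a 2nd — so the unit is 3 notes.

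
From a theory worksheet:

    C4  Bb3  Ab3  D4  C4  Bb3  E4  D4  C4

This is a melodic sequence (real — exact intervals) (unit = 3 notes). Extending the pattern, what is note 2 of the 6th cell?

G#4

With 3-note cells, note 2 of each statement runs Bb3, C4, D4.
Carrying that up a 2nd forward: E4 → F#4 → G#4.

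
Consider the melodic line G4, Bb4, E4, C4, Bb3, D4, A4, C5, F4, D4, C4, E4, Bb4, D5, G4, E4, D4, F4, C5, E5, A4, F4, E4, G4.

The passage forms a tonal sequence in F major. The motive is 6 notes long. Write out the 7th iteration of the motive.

The 6-note cells begin on G4, A4, Bb4, C5 — each up a 2nd from the last.
Continuing the starts: D5 → E5 → F5.
So cell 7 is F5 A5 D5 Bb4 A4 C5.

F5 A5 D5 Bb4 A4 C5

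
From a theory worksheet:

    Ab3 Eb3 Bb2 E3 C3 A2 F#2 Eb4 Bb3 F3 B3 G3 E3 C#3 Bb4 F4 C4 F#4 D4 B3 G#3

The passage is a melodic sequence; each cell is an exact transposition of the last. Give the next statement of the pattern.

With a 7-note motive the entries are Ab3, Eb4, Bb4, each up a 5th from the previous.
From F5 the exact shape gives F5 C5 G4 C#5 A4 F#4 D#4.

F5 C5 G4 C#5 A4 F#4 D#4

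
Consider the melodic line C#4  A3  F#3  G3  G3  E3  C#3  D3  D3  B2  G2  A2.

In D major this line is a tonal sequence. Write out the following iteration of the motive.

Unit = 4 notes; the statements start on C#4, G3, D3, moving down a 4th each time.
So cell 4 is A2 F#2 D2 E2.

A2 F#2 D2 E2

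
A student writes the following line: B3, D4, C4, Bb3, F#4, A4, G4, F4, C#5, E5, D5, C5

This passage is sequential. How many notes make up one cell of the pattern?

4

12 notes total. Splitting into 3 groups of 4:
B3 D4 C4 Bb3 | F#4 A4 G4 F4 | C#5 E5 D5 C5
Every group is a transposition up a 5th of the one before; no shorter unit works.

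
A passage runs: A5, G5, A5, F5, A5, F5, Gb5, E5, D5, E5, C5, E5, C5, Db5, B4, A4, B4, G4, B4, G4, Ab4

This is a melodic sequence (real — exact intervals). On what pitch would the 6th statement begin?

G#3

Unit = 7 notes; the statements start on A5, E5, B4, moving down a 4th each time.
Continuing: F#4 → C#4 → G#3. Statement 6 starts on G#3.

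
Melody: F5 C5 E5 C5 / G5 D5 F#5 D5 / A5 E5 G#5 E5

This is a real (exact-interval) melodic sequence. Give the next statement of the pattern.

Unit = 4 notes; the statements start on F5, G5, A5, moving up a 2nd each time.
So cell 4 is B5 F#5 A#5 F#5.

B5 F#5 A#5 F#5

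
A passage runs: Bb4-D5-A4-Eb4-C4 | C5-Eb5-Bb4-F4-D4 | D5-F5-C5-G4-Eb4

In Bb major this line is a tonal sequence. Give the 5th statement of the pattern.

F5 A5 Eb5 Bb4 G4

The 5-note cells begin on Bb4, C5, D5 — each up a 2nd from the last.
Carrying on: Eb5 → F5.
Statement 5 starts on F5 and keeps the same diatonic contour: F5 A5 Eb5 Bb4 G4.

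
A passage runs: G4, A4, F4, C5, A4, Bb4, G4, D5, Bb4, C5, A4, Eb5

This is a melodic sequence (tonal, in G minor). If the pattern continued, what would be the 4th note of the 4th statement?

F5

Grouping in 4s, the 4th note of each cell is C5, D5, Eb5.
Each moves up a 2nd; the next is F5.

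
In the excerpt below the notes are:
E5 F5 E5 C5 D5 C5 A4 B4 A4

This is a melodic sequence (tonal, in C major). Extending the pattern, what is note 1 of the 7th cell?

Grouping in 3s, the 1st note of each cell is E5, C5, A4.
Carrying that down a 3rd forward: F4 → D4 → B3 → G3.

G3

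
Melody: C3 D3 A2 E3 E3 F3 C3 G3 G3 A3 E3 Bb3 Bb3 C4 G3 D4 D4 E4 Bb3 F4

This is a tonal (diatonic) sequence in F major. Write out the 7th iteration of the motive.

A4 Bb4 F4 C5

Unit = 4 notes; the statements start on C3, E3, G3, Bb3, D4, moving up a 3rd each time.
Extending up a 3rd: F4 → A4.
From A4 the diatonic shape gives A4 Bb4 F4 C5.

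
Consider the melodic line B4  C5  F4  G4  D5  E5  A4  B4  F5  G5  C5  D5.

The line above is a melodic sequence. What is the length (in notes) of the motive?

There are 12 notes; a 4-note unit gives 3 cells:
B4 C5 F4 G4 | D5 E5 A4 B4 | F5 G5 C5 D5
Every group is a transposition up a 3rd of the one before; no shorter unit works.

4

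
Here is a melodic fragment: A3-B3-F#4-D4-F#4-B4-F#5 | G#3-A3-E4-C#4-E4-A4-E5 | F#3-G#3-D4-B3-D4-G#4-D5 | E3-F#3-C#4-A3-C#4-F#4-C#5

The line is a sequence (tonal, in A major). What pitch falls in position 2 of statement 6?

The unit is 7 notes. Position-2 pitches of the 4 shown cells: B3, A3, G#3, F#3.
Each moves down a 2nd. Continuing: E3 → D3.

D3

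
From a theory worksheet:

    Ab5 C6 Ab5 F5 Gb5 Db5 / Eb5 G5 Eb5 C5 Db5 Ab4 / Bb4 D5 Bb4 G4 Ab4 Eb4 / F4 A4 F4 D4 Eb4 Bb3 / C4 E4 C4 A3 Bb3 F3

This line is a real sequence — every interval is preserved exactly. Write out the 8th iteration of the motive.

A2 C#3 A2 F#2 G2 D2

Unit = 6 notes; the statements start on Ab5, Eb5, Bb4, F4, C4, moving down a 4th each time.
Continuing the starts: G3 → D3 → A2.
Statement 8 starts on A2 and keeps the same exact contour: A2 C#3 A2 F#2 G2 D2.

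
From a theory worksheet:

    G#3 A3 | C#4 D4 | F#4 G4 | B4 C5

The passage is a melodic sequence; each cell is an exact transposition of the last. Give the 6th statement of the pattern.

Taking 2-note groups, the heads are G#3, C#4, F#4, B4: the pattern moves up a 4th.
Extending up a 4th: E5 → A5.
So cell 6 is A5 Bb5.

A5 Bb5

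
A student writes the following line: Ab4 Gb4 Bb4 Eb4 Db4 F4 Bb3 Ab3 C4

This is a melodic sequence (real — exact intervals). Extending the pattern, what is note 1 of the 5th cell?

The unit is 3 notes. Position-1 pitches of the 3 shown cells: Ab4, Eb4, Bb3.
Each moves down a 4th. Continuing: F3 → C3.

C3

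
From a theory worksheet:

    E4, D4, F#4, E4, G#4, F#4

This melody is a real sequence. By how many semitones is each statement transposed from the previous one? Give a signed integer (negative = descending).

The 2-note cells begin on E4, F#4, G#4 — each up a 2nd from the last.
E4→F#4 is 66 − 64 = 2 semitones.

2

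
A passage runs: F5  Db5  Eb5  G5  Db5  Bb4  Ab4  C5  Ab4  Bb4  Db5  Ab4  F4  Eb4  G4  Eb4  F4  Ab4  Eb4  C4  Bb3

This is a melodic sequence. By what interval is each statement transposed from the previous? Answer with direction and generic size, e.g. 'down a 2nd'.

With a 7-note motive the entries are F5, C5, G4, each down a 4th from the previous.
F5 to C5 is down a 4th.

down a 4th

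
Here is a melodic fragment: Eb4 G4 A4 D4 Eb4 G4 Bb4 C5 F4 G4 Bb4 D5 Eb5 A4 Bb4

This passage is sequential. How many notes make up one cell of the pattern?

5

Try groups of 5 (3 cells in 15 notes):
Eb4 G4 A4 D4 Eb4 | G4 Bb4 C5 F4 G4 | Bb4 D5 Eb5 A4 Bb4
That's a consistent up a 3rd shift per cell, and no other grouping gives one.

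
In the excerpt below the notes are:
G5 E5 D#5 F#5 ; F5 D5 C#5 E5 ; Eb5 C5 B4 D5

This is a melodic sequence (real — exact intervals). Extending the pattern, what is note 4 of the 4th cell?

With 4-note cells, note 4 of each statement runs F#5, E5, D5.
Each moves down a 2nd; the next is C5.

C5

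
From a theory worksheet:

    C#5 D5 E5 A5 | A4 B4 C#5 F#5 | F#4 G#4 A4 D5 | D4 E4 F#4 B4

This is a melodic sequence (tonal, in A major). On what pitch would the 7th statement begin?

E3

With a 4-note motive the entries are C#5, A4, F#4, D4, each down a 3rd from the previous.
Continuing: B3 → G#3 → E3. Statement 7 starts on E3.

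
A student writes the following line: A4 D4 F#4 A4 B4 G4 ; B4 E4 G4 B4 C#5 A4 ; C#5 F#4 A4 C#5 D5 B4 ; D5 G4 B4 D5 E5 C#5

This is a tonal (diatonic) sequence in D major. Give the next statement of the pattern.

E5 A4 C#5 E5 F#5 D5

Unit = 6 notes; the statements start on A4, B4, C#5, D5, moving up a 2nd each time.
So cell 5 is E5 A4 C#5 E5 F#5 D5.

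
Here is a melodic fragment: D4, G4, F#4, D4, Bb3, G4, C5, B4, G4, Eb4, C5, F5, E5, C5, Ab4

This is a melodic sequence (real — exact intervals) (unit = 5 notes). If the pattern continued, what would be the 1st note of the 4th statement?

F5

The unit is 5 notes. Position-1 pitches of the 3 shown cells: D4, G4, C5.
Each moves up a 4th; the next is F5.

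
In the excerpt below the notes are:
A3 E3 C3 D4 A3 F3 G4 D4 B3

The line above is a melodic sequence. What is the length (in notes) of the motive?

3

9 notes total. Splitting into 3 groups of 3:
A3 E3 C3 | D4 A3 F3 | G4 D4 B3
Every group is a transposition up a 4th of the one before; no shorter unit works.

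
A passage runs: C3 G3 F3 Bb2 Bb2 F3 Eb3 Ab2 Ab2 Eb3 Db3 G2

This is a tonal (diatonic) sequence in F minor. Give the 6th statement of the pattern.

The 4-note cells begin on C3, Bb2, Ab2 — each down a 2nd from the last.
Extending down a 2nd: G2 → F2 → Eb2.
From Eb2 the diatonic shape gives Eb2 Bb2 Ab2 Db2.

Eb2 Bb2 Ab2 Db2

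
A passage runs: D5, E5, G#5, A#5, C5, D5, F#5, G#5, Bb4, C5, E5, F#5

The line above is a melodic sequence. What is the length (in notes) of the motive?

There are 12 notes; a 4-note unit gives 3 cells:
D5 E5 G#5 A#5 | C5 D5 F#5 G#5 | Bb4 C5 E5 F#5
Every group is a transposition down a 2nd of the one before; no shorter unit works.

4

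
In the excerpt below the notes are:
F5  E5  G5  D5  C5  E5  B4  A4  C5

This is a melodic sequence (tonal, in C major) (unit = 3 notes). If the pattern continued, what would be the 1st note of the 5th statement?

E4

The unit is 3 notes. Position-1 pitches of the 3 shown cells: F5, D5, B4.
Extending down a 3rd: G4 → E4.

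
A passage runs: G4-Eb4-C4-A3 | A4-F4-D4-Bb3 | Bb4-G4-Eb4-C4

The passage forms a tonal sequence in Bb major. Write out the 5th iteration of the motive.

Taking 4-note groups, the heads are G4, A4, Bb4: the pattern moves up a 2nd.
Extending up a 2nd: C5 → D5.
Statement 5 starts on D5 and keeps the same diatonic contour: D5 Bb4 G4 Eb4.

D5 Bb4 G4 Eb4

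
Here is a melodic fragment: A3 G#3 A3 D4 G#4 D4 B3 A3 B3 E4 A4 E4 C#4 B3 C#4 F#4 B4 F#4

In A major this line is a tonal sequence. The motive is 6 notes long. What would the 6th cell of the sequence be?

F#4 E4 F#4 B4 E5 B4

The 6-note cells begin on A3, B3, C#4 — each up a 2nd from the last.
Extending up a 2nd: D4 → E4 → F#4.
Statement 6 starts on F#4 and keeps the same diatonic contour: F#4 E4 F#4 B4 E5 B4.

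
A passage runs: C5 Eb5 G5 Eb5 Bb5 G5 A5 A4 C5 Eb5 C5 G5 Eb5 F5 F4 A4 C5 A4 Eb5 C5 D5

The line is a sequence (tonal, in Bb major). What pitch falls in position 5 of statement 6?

Grouping in 7s, the 5th note of each cell is Bb5, G5, Eb5.
Carrying that down a 3rd forward: C5 → A4 → F4.

F4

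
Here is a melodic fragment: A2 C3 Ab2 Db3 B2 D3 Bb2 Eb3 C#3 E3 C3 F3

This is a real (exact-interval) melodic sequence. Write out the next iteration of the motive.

D#3 F#3 D3 G3

With a 4-note motive the entries are A2, B2, C#3, each up a 2nd from the previous.
From D#3 the exact shape gives D#3 F#3 D3 G3.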